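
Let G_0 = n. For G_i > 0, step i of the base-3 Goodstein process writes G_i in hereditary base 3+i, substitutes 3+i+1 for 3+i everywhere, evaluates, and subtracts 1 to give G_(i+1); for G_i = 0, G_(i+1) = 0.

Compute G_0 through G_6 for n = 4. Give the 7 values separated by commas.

[0] 4 ≡ 3 + 1 (base 3). Lift 4: 5. −1: 4.
[1] 4 ≡ 4 (base 4). Lift 5: 5. −1: 4.
[2] 4 ≡ 4 (base 5). Lift 6: 4. −1: 3.
[3] 3 ≡ 3 (base 6). Lift 7: 3. −1: 2.
[4] 2 ≡ 2 (base 7). Lift 8: 2. −1: 1.
[5] 1 ≡ 1 (base 8). Lift 9: 1. −1: 0.

4, 4, 4, 3, 2, 1, 0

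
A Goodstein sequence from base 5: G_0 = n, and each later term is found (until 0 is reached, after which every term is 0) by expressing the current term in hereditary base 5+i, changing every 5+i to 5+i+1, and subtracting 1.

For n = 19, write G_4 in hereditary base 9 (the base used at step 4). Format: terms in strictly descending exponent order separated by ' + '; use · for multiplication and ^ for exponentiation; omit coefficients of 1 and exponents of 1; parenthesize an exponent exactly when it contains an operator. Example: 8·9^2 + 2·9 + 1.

3·9

G_0=19  [base 5] 3·5 + 4  →[5↦6]→  3·6 + 4 = 22  −1 ⇒ G_1=21
G_1=21  [base 6] 3·6 + 3  →[6↦7]→  3·7 + 3 = 24  −1 ⇒ G_2=23
G_2=23  [base 7] 3·7 + 2  →[7↦8]→  3·8 + 2 = 26  −1 ⇒ G_3=25
G_3=25  [base 8] 3·8 + 1  →[8↦9]→  3·9 + 1 = 28  −1 ⇒ G_4=27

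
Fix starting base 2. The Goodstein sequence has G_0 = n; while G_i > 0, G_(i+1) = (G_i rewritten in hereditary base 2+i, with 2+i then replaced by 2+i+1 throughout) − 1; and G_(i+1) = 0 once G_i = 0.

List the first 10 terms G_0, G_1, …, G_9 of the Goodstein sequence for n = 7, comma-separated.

7, 30, 259, 3127, 46657, 823543, 16777215, 37665879, 77777775, 150051213

base 2: 7 = 2^2 + 2 + 1; at 3: 3^3 + 3 + 1 = 31; next = 30
base 3: 30 = 3^3 + 3; at 4: 4^4 + 4 = 260; next = 259
base 4: 259 = 4^4 + 3; at 5: 5^5 + 3 = 3128; next = 3127
base 5: 3127 = 5^5 + 2; at 6: 6^6 + 2 = 46658; next = 46657
base 6: 46657 = 6^6 + 1; at 7: 7^7 + 1 = 823544; next = 823543
base 7: 823543 = 7^7; at 8: 8^8 = 16777216; next = 16777215
base 8: 16777215 = 7·8^7 + 7·8^6 + 7·8^5 + 7·8^4 + 7·8^3 + 7·8^2 + 7·8 + 7; at 9: 7·9^7 + 7·9^6 + 7·9^5 + 7·9^4 + 7·9^3 + 7·9^2 + 7·9 + 7 = 37665880; next = 37665879
base 9: 37665879 = 7·9^7 + 7·9^6 + 7·9^5 + 7·9^4 + 7·9^3 + 7·9^2 + 7·9 + 6; at 10: 7·10^7 + 7·10^6 + 7·10^5 + 7·10^4 + 7·10^3 + 7·10^2 + 7·10 + 6 = 77777776; next = 77777775
base 10: 77777775 = 7·10^7 + 7·10^6 + 7·10^5 + 7·10^4 + 7·10^3 + 7·10^2 + 7·10 + 5; at 11: 7·11^7 + 7·11^6 + 7·11^5 + 7·11^4 + 7·11^3 + 7·11^2 + 7·11 + 5 = 150051214; next = 150051213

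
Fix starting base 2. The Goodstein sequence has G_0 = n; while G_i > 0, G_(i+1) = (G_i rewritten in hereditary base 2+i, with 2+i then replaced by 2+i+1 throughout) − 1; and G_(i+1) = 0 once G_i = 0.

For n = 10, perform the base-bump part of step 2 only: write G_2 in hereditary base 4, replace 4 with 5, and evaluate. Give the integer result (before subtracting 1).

step 0: 10 = 2^(2 + 1) + 2; sub 3 for 2: 3^(3 + 1) + 3; = 84; G_1 = 84−1 = 83
step 1: 83 = 3^(3 + 1) + 2; sub 4 for 3: 4^(4 + 1) + 2; = 1026; G_2 = 1026−1 = 1025
step 2: 1025 = 4^(4 + 1) + 1; sub 5 for 4: 5^(5 + 1) + 1; = 15626; G_3 = 15626−1 = 15625

15626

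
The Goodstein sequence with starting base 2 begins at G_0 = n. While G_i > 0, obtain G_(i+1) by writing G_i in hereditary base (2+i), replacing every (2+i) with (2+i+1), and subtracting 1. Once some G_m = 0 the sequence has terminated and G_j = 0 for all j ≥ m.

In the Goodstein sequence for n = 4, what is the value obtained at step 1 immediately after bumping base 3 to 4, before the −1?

i=0: 4 = 2^2 (b=2); 2→3: 3^3 = 27; 27−1 = 26
i=1: 26 = 2·3^2 + 2·3 + 2 (b=3); 3→4: 2·4^2 + 2·4 + 2 = 42; 42−1 = 41

42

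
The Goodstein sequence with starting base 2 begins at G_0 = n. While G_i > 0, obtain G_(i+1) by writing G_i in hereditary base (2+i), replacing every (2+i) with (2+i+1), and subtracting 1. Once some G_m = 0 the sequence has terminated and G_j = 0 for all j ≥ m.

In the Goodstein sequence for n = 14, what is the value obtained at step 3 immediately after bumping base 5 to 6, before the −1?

G_0=14  [base 2] 2^(2 + 1) + 2^2 + 2  →[2↦3]→  3^(3 + 1) + 3^3 + 3 = 111  −1 ⇒ G_1=110
G_1=110  [base 3] 3^(3 + 1) + 3^3 + 2  →[3↦4]→  4^(4 + 1) + 4^4 + 2 = 1282  −1 ⇒ G_2=1281
G_2=1281  [base 4] 4^(4 + 1) + 4^4 + 1  →[4↦5]→  5^(5 + 1) + 5^5 + 1 = 18751  −1 ⇒ G_3=18750
G_3=18750  [base 5] 5^(5 + 1) + 5^5  →[5↦6]→  6^(6 + 1) + 6^6 = 326592  −1 ⇒ G_4=326591

326592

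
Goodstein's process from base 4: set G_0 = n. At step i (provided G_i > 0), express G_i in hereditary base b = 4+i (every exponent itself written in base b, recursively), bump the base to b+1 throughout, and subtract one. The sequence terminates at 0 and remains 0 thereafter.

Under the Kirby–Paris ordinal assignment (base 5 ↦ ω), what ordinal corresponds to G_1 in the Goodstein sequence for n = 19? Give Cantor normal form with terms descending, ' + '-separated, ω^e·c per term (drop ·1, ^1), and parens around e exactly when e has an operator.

(0) 19|_4 = 4^2 + 3 ↦ 5^2 + 3|_5 = 28 ⇒ 27
(1) 27|_5 = 5^2 + 2 ↦ 6^2 + 2|_6 = 38 ⇒ 37

ω^2 + 2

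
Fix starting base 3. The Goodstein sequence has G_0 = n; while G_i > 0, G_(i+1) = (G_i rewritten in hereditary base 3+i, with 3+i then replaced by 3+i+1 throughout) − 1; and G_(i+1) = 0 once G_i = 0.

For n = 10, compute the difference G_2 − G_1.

8

[0] 10 ≡ 3^2 + 1 (base 3). Lift 4: 17. −1: 16.
[1] 16 ≡ 4^2 (base 4). Lift 5: 25. −1: 24.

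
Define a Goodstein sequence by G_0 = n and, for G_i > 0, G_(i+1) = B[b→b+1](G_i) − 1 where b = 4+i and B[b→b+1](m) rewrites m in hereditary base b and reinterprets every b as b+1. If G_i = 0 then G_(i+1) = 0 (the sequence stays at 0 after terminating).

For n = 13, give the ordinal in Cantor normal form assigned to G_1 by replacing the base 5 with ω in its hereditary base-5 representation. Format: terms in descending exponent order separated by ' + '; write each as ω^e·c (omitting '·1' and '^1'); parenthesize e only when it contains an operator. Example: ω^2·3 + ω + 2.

G_0 = 13. HB_4(13) = 3·4 + 1. Bump = 16. G_1 = 15.
G_1 = 15. HB_5(15) = 3·5. Bump = 18. G_2 = 17.

ω·3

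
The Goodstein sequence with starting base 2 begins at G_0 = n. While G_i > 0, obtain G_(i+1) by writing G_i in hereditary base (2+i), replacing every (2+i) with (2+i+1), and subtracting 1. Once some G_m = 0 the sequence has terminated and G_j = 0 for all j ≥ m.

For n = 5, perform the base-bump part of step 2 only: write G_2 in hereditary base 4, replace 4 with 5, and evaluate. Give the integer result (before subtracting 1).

468

[0] 5 ≡ 2^2 + 1 (base 2). Lift 3: 28. −1: 27.
[1] 27 ≡ 3^3 (base 3). Lift 4: 256. −1: 255.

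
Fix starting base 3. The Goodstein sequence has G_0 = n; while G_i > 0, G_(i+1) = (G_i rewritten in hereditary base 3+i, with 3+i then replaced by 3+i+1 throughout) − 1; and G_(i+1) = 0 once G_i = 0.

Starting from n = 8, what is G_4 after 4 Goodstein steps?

[0] 8 ≡ 2·3 + 2 (base 3). Lift 4: 10. −1: 9.
[1] 9 ≡ 2·4 + 1 (base 4). Lift 5: 11. −1: 10.
[2] 10 ≡ 2·5 (base 5). Lift 6: 12. −1: 11.
[3] 11 ≡ 6 + 5 (base 6). Lift 7: 12. −1: 11.

11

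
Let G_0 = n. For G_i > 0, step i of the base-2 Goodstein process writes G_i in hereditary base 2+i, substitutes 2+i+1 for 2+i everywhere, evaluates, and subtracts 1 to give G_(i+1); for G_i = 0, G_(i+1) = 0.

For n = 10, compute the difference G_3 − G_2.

14600

i=0: 10 = 2^(2 + 1) + 2 (b=2); 2→3: 3^(3 + 1) + 3 = 84; 84−1 = 83
i=1: 83 = 3^(3 + 1) + 2 (b=3); 3→4: 4^(4 + 1) + 2 = 1026; 1026−1 = 1025
i=2: 1025 = 4^(4 + 1) + 1 (b=4); 4→5: 5^(5 + 1) + 1 = 15626; 15626−1 = 15625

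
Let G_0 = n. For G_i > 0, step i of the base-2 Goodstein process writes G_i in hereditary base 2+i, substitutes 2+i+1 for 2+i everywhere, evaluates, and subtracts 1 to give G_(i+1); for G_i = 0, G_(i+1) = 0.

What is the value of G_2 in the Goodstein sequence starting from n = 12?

1065

G_0=12  [base 2] 2^(2 + 1) + 2^2  →[2↦3]→  3^(3 + 1) + 3^3 = 108  −1 ⇒ G_1=107
G_1=107  [base 3] 3^(3 + 1) + 2·3^2 + 2·3 + 2  →[3↦4]→  4^(4 + 1) + 2·4^2 + 2·4 + 2 = 1066  −1 ⇒ G_2=1065
G_2=1065  [base 4] 4^(4 + 1) + 2·4^2 + 2·4 + 1  →[4↦5]→  5^(5 + 1) + 2·5^2 + 2·5 + 1 = 15686  −1 ⇒ G_3=15685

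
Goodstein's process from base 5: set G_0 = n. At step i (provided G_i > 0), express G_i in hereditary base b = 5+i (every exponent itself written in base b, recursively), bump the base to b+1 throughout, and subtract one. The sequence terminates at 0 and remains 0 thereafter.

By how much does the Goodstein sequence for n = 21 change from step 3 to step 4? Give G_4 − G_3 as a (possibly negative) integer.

2

21 —HB5→ 4·5 + 1 —bump→ 4·6 + 1 = 25 —(−1)→ 24
24 —HB6→ 4·6 —bump→ 4·7 = 28 —(−1)→ 27
27 —HB7→ 3·7 + 6 —bump→ 3·8 + 6 = 30 —(−1)→ 29
29 —HB8→ 3·8 + 5 —bump→ 3·9 + 5 = 32 —(−1)→ 31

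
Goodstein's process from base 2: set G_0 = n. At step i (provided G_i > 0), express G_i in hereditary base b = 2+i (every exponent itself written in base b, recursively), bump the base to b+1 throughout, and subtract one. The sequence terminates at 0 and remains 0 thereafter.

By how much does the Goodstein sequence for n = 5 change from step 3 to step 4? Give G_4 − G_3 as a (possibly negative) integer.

308

step 0: 5 = 2^2 + 1; sub 3 for 2: 3^3 + 1; = 28; G_1 = 28−1 = 27
step 1: 27 = 3^3; sub 4 for 3: 4^4; = 256; G_2 = 256−1 = 255
step 2: 255 = 3·4^3 + 3·4^2 + 3·4 + 3; sub 5 for 4: 3·5^3 + 3·5^2 + 3·5 + 3; = 468; G_3 = 468−1 = 467
step 3: 467 = 3·5^3 + 3·5^2 + 3·5 + 2; sub 6 for 5: 3·6^3 + 3·6^2 + 3·6 + 2; = 776; G_4 = 776−1 = 775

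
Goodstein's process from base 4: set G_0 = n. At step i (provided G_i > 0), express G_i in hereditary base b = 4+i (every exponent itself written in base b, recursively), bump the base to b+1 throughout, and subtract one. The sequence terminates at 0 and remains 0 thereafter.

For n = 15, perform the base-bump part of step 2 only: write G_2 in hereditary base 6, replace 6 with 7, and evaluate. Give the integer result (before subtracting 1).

step 0: 15 = 3·4 + 3; sub 5 for 4: 3·5 + 3; = 18; G_1 = 18−1 = 17
step 1: 17 = 3·5 + 2; sub 6 for 5: 3·6 + 2; = 20; G_2 = 20−1 = 19
step 2: 19 = 3·6 + 1; sub 7 for 6: 3·7 + 1; = 22; G_3 = 22−1 = 21

22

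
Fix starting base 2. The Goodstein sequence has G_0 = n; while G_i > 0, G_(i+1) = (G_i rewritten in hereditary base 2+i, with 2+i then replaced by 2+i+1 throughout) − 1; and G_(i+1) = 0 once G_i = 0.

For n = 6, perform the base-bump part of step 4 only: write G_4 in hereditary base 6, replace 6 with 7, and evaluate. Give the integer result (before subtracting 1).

i=0: 6 = 2^2 + 2 (b=2); 2→3: 3^3 + 3 = 30; 30−1 = 29
i=1: 29 = 3^3 + 2 (b=3); 3→4: 4^4 + 2 = 258; 258−1 = 257
i=2: 257 = 4^4 + 1 (b=4); 4→5: 5^5 + 1 = 3126; 3126−1 = 3125
i=3: 3125 = 5^5 (b=5); 5→6: 6^6 = 46656; 46656−1 = 46655
i=4: 46655 = 5·6^5 + 5·6^4 + 5·6^3 + 5·6^2 + 5·6 + 5 (b=6); 6→7: 5·7^5 + 5·7^4 + 5·7^3 + 5·7^2 + 5·7 + 5 = 98040; 98040−1 = 98039

98040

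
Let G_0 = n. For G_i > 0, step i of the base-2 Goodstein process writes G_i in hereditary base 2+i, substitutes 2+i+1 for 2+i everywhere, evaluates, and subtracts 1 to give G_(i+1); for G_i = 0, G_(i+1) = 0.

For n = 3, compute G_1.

3

3 —HB2→ 2 + 1 —bump→ 3 + 1 = 4 —(−1)→ 3
3 —HB3→ 3 —bump→ 4 = 4 —(−1)→ 3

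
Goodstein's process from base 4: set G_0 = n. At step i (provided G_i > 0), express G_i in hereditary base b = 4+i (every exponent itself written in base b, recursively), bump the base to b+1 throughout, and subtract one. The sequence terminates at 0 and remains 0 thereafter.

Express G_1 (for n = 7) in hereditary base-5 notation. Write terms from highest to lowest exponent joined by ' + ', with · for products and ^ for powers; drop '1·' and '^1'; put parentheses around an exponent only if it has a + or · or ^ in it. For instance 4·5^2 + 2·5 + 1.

G_0 = 7. HB_4(7) = 4 + 3. Bump = 8. G_1 = 7.
G_1 = 7. HB_5(7) = 5 + 2. Bump = 8. G_2 = 7.

5 + 2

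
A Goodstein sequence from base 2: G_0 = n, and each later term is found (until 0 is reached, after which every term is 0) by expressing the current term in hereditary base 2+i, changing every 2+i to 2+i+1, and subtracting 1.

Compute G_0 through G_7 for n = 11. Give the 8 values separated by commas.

i=0: 11 = 2^(2 + 1) + 2 + 1 (b=2); 2→3: 3^(3 + 1) + 3 + 1 = 85; 85−1 = 84
i=1: 84 = 3^(3 + 1) + 3 (b=3); 3→4: 4^(4 + 1) + 4 = 1028; 1028−1 = 1027
i=2: 1027 = 4^(4 + 1) + 3 (b=4); 4→5: 5^(5 + 1) + 3 = 15628; 15628−1 = 15627
i=3: 15627 = 5^(5 + 1) + 2 (b=5); 5→6: 6^(6 + 1) + 2 = 279938; 279938−1 = 279937
i=4: 279937 = 6^(6 + 1) + 1 (b=6); 6→7: 7^(7 + 1) + 1 = 5764802; 5764802−1 = 5764801
i=5: 5764801 = 7^(7 + 1) (b=7); 7→8: 8^(8 + 1) = 134217728; 134217728−1 = 134217727
i=6: 134217727 = 7·8^8 + 7·8^7 + 7·8^6 + 7·8^5 + 7·8^4 + 7·8^3 + 7·8^2 + 7·8 + 7 (b=8); 8→9: 7·9^9 + 7·9^7 + 7·9^6 + 7·9^5 + 7·9^4 + 7·9^3 + 7·9^2 + 7·9 + 7 = 2749609303; 2749609303−1 = 2749609302

11, 84, 1027, 15627, 279937, 5764801, 134217727, 2749609302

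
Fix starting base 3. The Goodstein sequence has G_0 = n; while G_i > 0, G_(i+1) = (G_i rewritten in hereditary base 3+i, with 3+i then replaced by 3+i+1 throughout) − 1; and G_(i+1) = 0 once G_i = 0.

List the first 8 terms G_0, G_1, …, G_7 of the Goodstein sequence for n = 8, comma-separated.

8, 9, 10, 11, 11, 11, 11, 11

i=0: 8 = 2·3 + 2 (b=3); 3→4: 2·4 + 2 = 10; 10−1 = 9
i=1: 9 = 2·4 + 1 (b=4); 4→5: 2·5 + 1 = 11; 11−1 = 10
i=2: 10 = 2·5 (b=5); 5→6: 2·6 = 12; 12−1 = 11
i=3: 11 = 6 + 5 (b=6); 6→7: 7 + 5 = 12; 12−1 = 11
i=4: 11 = 7 + 4 (b=7); 7→8: 8 + 4 = 12; 12−1 = 11
i=5: 11 = 8 + 3 (b=8); 8→9: 9 + 3 = 12; 12−1 = 11
i=6: 11 = 9 + 2 (b=9); 9→10: 10 + 2 = 12; 12−1 = 11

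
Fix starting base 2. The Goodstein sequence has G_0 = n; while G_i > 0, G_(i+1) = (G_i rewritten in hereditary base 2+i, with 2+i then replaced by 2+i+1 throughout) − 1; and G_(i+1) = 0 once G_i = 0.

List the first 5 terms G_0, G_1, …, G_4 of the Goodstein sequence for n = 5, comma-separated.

5, 27, 255, 467, 775

5 —HB2→ 2^2 + 1 —bump→ 3^3 + 1 = 28 —(−1)→ 27
27 —HB3→ 3^3 —bump→ 4^4 = 256 —(−1)→ 255
255 —HB4→ 3·4^3 + 3·4^2 + 3·4 + 3 —bump→ 3·5^3 + 3·5^2 + 3·5 + 3 = 468 —(−1)→ 467
467 —HB5→ 3·5^3 + 3·5^2 + 3·5 + 2 —bump→ 3·6^3 + 3·6^2 + 3·6 + 2 = 776 —(−1)→ 775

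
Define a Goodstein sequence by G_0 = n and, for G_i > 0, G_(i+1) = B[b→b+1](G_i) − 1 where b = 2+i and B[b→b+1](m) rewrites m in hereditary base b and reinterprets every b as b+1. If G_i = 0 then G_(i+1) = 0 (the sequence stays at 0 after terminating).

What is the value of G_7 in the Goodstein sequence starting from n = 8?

[0] 8 ≡ 2^(2 + 1) (base 2). Lift 3: 81. −1: 80.
[1] 80 ≡ 2·3^3 + 2·3^2 + 2·3 + 2 (base 3). Lift 4: 554. −1: 553.
[2] 553 ≡ 2·4^4 + 2·4^2 + 2·4 + 1 (base 4). Lift 5: 6311. −1: 6310.
[3] 6310 ≡ 2·5^5 + 2·5^2 + 2·5 (base 5). Lift 6: 93396. −1: 93395.
[4] 93395 ≡ 2·6^6 + 2·6^2 + 6 + 5 (base 6). Lift 7: 1647196. −1: 1647195.
[5] 1647195 ≡ 2·7^7 + 2·7^2 + 7 + 4 (base 7). Lift 8: 33554572. −1: 33554571.
[6] 33554571 ≡ 2·8^8 + 2·8^2 + 8 + 3 (base 8). Lift 9: 774841152. −1: 774841151.
[7] 774841151 ≡ 2·9^9 + 2·9^2 + 9 + 2 (base 9). Lift 10: 20000000212. −1: 20000000211.

774841151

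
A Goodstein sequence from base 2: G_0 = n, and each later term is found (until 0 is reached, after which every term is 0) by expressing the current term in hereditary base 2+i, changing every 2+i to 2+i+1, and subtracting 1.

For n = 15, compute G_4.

G_0=15  [base 2] 2^(2 + 1) + 2^2 + 2 + 1  →[2↦3]→  3^(3 + 1) + 3^3 + 3 + 1 = 112  −1 ⇒ G_1=111
G_1=111  [base 3] 3^(3 + 1) + 3^3 + 3  →[3↦4]→  4^(4 + 1) + 4^4 + 4 = 1284  −1 ⇒ G_2=1283
G_2=1283  [base 4] 4^(4 + 1) + 4^4 + 3  →[4↦5]→  5^(5 + 1) + 5^5 + 3 = 18753  −1 ⇒ G_3=18752
G_3=18752  [base 5] 5^(5 + 1) + 5^5 + 2  →[5↦6]→  6^(6 + 1) + 6^6 + 2 = 326594  −1 ⇒ G_4=326593

326593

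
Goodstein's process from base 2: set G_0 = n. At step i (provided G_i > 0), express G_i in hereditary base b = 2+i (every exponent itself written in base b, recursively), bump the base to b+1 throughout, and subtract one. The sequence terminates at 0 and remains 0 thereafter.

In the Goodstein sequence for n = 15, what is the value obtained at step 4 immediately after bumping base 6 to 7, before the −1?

6588345

(0) 15|_2 = 2^(2 + 1) + 2^2 + 2 + 1 ↦ 3^(3 + 1) + 3^3 + 3 + 1|_3 = 112 ⇒ 111
(1) 111|_3 = 3^(3 + 1) + 3^3 + 3 ↦ 4^(4 + 1) + 4^4 + 4|_4 = 1284 ⇒ 1283
(2) 1283|_4 = 4^(4 + 1) + 4^4 + 3 ↦ 5^(5 + 1) + 5^5 + 3|_5 = 18753 ⇒ 18752
(3) 18752|_5 = 5^(5 + 1) + 5^5 + 2 ↦ 6^(6 + 1) + 6^6 + 2|_6 = 326594 ⇒ 326593
(4) 326593|_6 = 6^(6 + 1) + 6^6 + 1 ↦ 7^(7 + 1) + 7^7 + 1|_7 = 6588345 ⇒ 6588344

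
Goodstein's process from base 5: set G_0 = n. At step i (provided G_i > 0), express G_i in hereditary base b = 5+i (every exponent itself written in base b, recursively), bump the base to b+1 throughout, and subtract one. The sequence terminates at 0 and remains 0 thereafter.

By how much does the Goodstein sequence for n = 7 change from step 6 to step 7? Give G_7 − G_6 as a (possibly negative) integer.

G_0=7  [base 5] 5 + 2  →[5↦6]→  6 + 2 = 8  −1 ⇒ G_1=7
G_1=7  [base 6] 6 + 1  →[6↦7]→  7 + 1 = 8  −1 ⇒ G_2=7
G_2=7  [base 7] 7  →[7↦8]→  8 = 8  −1 ⇒ G_3=7
G_3=7  [base 8] 7  →[8↦9]→  7 = 7  −1 ⇒ G_4=6
G_4=6  [base 9] 6  →[9↦10]→  6 = 6  −1 ⇒ G_5=5
G_5=5  [base 10] 5  →[10↦11]→  5 = 5  −1 ⇒ G_6=4
G_6=4  [base 11] 4  →[11↦12]→  4 = 4  −1 ⇒ G_7=3

-1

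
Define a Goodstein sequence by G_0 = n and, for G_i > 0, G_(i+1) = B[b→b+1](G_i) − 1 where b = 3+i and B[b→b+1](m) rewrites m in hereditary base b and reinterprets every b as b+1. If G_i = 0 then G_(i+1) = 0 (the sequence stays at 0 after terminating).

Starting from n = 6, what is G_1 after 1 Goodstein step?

6 —HB3→ 2·3 —bump→ 2·4 = 8 —(−1)→ 7
7 —HB4→ 4 + 3 —bump→ 5 + 3 = 8 —(−1)→ 7

7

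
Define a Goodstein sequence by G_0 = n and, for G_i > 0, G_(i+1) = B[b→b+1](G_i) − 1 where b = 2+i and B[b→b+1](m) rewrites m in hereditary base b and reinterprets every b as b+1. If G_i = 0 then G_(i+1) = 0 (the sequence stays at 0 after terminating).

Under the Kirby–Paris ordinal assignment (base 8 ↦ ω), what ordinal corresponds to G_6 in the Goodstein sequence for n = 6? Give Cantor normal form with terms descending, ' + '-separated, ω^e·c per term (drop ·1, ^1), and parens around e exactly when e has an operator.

6 —HB2→ 2^2 + 2 —bump→ 3^3 + 3 = 30 —(−1)→ 29
29 —HB3→ 3^3 + 2 —bump→ 4^4 + 2 = 258 —(−1)→ 257
257 —HB4→ 4^4 + 1 —bump→ 5^5 + 1 = 3126 —(−1)→ 3125
3125 —HB5→ 5^5 —bump→ 6^6 = 46656 —(−1)→ 46655
46655 —HB6→ 5·6^5 + 5·6^4 + 5·6^3 + 5·6^2 + 5·6 + 5 —bump→ 5·7^5 + 5·7^4 + 5·7^3 + 5·7^2 + 5·7 + 5 = 98040 —(−1)→ 98039
98039 —HB7→ 5·7^5 + 5·7^4 + 5·7^3 + 5·7^2 + 5·7 + 4 —bump→ 5·8^5 + 5·8^4 + 5·8^3 + 5·8^2 + 5·8 + 4 = 187244 —(−1)→ 187243
187243 —HB8→ 5·8^5 + 5·8^4 + 5·8^3 + 5·8^2 + 5·8 + 3 —bump→ 5·9^5 + 5·9^4 + 5·9^3 + 5·9^2 + 5·9 + 3 = 332148 —(−1)→ 332147

ω^5·5 + ω^4·5 + ω^3·5 + ω^2·5 + ω·5 + 3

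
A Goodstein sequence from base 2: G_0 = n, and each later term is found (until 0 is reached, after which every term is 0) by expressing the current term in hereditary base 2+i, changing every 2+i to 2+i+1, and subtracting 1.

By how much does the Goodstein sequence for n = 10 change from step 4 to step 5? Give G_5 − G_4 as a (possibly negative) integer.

base 2: 10 = 2^(2 + 1) + 2; at 3: 3^(3 + 1) + 3 = 84; next = 83
base 3: 83 = 3^(3 + 1) + 2; at 4: 4^(4 + 1) + 2 = 1026; next = 1025
base 4: 1025 = 4^(4 + 1) + 1; at 5: 5^(5 + 1) + 1 = 15626; next = 15625
base 5: 15625 = 5^(5 + 1); at 6: 6^(6 + 1) = 279936; next = 279935
base 6: 279935 = 5·6^6 + 5·6^5 + 5·6^4 + 5·6^3 + 5·6^2 + 5·6 + 5; at 7: 5·7^7 + 5·7^5 + 5·7^4 + 5·7^3 + 5·7^2 + 5·7 + 5 = 4215755; next = 4215754

3935819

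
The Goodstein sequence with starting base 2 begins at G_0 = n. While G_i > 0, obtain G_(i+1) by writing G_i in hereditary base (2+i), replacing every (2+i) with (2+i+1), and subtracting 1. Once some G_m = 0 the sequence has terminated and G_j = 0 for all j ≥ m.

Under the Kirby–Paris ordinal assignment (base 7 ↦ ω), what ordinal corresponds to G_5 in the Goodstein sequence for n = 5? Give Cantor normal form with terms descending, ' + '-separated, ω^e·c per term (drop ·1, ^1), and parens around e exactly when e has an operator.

[0] 5 ≡ 2^2 + 1 (base 2). Lift 3: 28. −1: 27.
[1] 27 ≡ 3^3 (base 3). Lift 4: 256. −1: 255.
[2] 255 ≡ 3·4^3 + 3·4^2 + 3·4 + 3 (base 4). Lift 5: 468. −1: 467.
[3] 467 ≡ 3·5^3 + 3·5^2 + 3·5 + 2 (base 5). Lift 6: 776. −1: 775.
[4] 775 ≡ 3·6^3 + 3·6^2 + 3·6 + 1 (base 6). Lift 7: 1198. −1: 1197.
[5] 1197 ≡ 3·7^3 + 3·7^2 + 3·7 (base 7). Lift 8: 1752. −1: 1751.

ω^3·3 + ω^2·3 + ω·3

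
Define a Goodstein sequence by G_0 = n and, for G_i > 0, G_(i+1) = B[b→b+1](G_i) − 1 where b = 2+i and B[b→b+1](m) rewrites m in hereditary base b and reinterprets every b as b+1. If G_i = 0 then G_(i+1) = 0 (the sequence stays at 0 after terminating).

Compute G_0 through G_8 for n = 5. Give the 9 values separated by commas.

5 —HB2→ 2^2 + 1 —bump→ 3^3 + 1 = 28 —(−1)→ 27
27 —HB3→ 3^3 —bump→ 4^4 = 256 —(−1)→ 255
255 —HB4→ 3·4^3 + 3·4^2 + 3·4 + 3 —bump→ 3·5^3 + 3·5^2 + 3·5 + 3 = 468 —(−1)→ 467
467 —HB5→ 3·5^3 + 3·5^2 + 3·5 + 2 —bump→ 3·6^3 + 3·6^2 + 3·6 + 2 = 776 —(−1)→ 775
775 —HB6→ 3·6^3 + 3·6^2 + 3·6 + 1 —bump→ 3·7^3 + 3·7^2 + 3·7 + 1 = 1198 —(−1)→ 1197
1197 —HB7→ 3·7^3 + 3·7^2 + 3·7 —bump→ 3·8^3 + 3·8^2 + 3·8 = 1752 —(−1)→ 1751
1751 —HB8→ 3·8^3 + 3·8^2 + 2·8 + 7 —bump→ 3·9^3 + 3·9^2 + 2·9 + 7 = 2455 —(−1)→ 2454
2454 —HB9→ 3·9^3 + 3·9^2 + 2·9 + 6 —bump→ 3·10^3 + 3·10^2 + 2·10 + 6 = 3326 —(−1)→ 3325

5, 27, 255, 467, 775, 1197, 1751, 2454, 3325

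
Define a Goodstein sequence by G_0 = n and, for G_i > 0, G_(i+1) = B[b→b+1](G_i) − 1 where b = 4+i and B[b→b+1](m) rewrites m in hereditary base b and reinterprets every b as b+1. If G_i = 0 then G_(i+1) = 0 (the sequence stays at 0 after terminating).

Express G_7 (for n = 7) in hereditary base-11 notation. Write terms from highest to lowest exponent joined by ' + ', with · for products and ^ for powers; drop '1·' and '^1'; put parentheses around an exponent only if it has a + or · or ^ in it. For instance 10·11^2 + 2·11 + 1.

G_0 = 7. HB_4(7) = 4 + 3. Bump = 8. G_1 = 7.
G_1 = 7. HB_5(7) = 5 + 2. Bump = 8. G_2 = 7.
G_2 = 7. HB_6(7) = 6 + 1. Bump = 8. G_3 = 7.
G_3 = 7. HB_7(7) = 7. Bump = 8. G_4 = 7.
G_4 = 7. HB_8(7) = 7. Bump = 7. G_5 = 6.
G_5 = 6. HB_9(6) = 6. Bump = 6. G_6 = 5.
G_6 = 5. HB_10(5) = 5. Bump = 5. G_7 = 4.
G_7 = 4. HB_11(4) = 4. Bump = 4. G_8 = 3.

4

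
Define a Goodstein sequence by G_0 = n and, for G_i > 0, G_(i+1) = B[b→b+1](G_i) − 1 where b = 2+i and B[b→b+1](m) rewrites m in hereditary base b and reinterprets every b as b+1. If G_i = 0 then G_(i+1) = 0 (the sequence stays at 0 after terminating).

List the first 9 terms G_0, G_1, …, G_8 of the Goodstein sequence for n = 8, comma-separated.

(0) 8|_2 = 2^(2 + 1) ↦ 3^(3 + 1)|_3 = 81 ⇒ 80
(1) 80|_3 = 2·3^3 + 2·3^2 + 2·3 + 2 ↦ 2·4^4 + 2·4^2 + 2·4 + 2|_4 = 554 ⇒ 553
(2) 553|_4 = 2·4^4 + 2·4^2 + 2·4 + 1 ↦ 2·5^5 + 2·5^2 + 2·5 + 1|_5 = 6311 ⇒ 6310
(3) 6310|_5 = 2·5^5 + 2·5^2 + 2·5 ↦ 2·6^6 + 2·6^2 + 2·6|_6 = 93396 ⇒ 93395
(4) 93395|_6 = 2·6^6 + 2·6^2 + 6 + 5 ↦ 2·7^7 + 2·7^2 + 7 + 5|_7 = 1647196 ⇒ 1647195
(5) 1647195|_7 = 2·7^7 + 2·7^2 + 7 + 4 ↦ 2·8^8 + 2·8^2 + 8 + 4|_8 = 33554572 ⇒ 33554571
(6) 33554571|_8 = 2·8^8 + 2·8^2 + 8 + 3 ↦ 2·9^9 + 2·9^2 + 9 + 3|_9 = 774841152 ⇒ 774841151
(7) 774841151|_9 = 2·9^9 + 2·9^2 + 9 + 2 ↦ 2·10^10 + 2·10^2 + 10 + 2|_10 = 20000000212 ⇒ 20000000211

8, 80, 553, 6310, 93395, 1647195, 33554571, 774841151, 20000000211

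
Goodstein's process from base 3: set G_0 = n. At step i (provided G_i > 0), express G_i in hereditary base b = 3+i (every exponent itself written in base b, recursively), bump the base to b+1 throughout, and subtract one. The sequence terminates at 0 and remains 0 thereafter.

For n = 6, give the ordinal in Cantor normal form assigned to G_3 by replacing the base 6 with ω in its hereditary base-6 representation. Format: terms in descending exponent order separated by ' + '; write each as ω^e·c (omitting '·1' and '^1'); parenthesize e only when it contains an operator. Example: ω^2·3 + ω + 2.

i=0: 6 = 2·3 (b=3); 3→4: 2·4 = 8; 8−1 = 7
i=1: 7 = 4 + 3 (b=4); 4→5: 5 + 3 = 8; 8−1 = 7
i=2: 7 = 5 + 2 (b=5); 5→6: 6 + 2 = 8; 8−1 = 7
i=3: 7 = 6 + 1 (b=6); 6→7: 7 + 1 = 8; 8−1 = 7

ω + 1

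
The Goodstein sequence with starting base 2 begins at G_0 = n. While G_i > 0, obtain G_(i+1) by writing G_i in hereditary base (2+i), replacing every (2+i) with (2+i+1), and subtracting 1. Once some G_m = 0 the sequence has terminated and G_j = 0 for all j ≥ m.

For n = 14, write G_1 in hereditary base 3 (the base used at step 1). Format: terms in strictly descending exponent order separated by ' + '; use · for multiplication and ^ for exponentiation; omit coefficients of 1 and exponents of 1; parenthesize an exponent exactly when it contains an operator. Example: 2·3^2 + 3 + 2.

i=0: 14 = 2^(2 + 1) + 2^2 + 2 (b=2); 2→3: 3^(3 + 1) + 3^3 + 3 = 111; 111−1 = 110
i=1: 110 = 3^(3 + 1) + 3^3 + 2 (b=3); 3→4: 4^(4 + 1) + 4^4 + 2 = 1282; 1282−1 = 1281

3^(3 + 1) + 3^3 + 2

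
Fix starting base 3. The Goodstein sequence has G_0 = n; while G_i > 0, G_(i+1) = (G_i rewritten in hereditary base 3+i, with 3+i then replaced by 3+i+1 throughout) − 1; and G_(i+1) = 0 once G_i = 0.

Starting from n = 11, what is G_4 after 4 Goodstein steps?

39

11 —HB3→ 3^2 + 2 —bump→ 4^2 + 2 = 18 —(−1)→ 17
17 —HB4→ 4^2 + 1 —bump→ 5^2 + 1 = 26 —(−1)→ 25
25 —HB5→ 5^2 —bump→ 6^2 = 36 —(−1)→ 35
35 —HB6→ 5·6 + 5 —bump→ 5·7 + 5 = 40 —(−1)→ 39
39 —HB7→ 5·7 + 4 —bump→ 5·8 + 4 = 44 —(−1)→ 43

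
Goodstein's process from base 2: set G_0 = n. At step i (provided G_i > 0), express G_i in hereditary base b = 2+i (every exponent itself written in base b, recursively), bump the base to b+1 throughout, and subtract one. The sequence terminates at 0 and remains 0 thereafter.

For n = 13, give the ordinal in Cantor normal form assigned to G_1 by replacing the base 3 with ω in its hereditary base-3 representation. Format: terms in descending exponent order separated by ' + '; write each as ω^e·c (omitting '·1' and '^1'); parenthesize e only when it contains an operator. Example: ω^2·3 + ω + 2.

ω^(ω + 1) + ω^ω

[0] 13 ≡ 2^(2 + 1) + 2^2 + 1 (base 2). Lift 3: 109. −1: 108.
[1] 108 ≡ 3^(3 + 1) + 3^3 (base 3). Lift 4: 1280. −1: 1279.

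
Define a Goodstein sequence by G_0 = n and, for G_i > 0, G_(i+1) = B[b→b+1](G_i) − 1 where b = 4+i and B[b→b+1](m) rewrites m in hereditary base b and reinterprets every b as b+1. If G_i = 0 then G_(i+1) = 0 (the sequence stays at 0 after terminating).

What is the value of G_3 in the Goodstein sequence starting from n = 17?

39

17 —HB4→ 4^2 + 1 —bump→ 5^2 + 1 = 26 —(−1)→ 25
25 —HB5→ 5^2 —bump→ 6^2 = 36 —(−1)→ 35
35 —HB6→ 5·6 + 5 —bump→ 5·7 + 5 = 40 —(−1)→ 39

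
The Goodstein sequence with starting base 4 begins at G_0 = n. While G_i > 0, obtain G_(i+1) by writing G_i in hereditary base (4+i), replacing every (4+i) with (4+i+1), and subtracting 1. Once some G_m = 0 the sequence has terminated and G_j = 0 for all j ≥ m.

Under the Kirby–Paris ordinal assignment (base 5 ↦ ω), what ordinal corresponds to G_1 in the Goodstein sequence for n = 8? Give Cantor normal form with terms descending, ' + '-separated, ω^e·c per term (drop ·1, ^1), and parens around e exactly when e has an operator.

ω + 4

step 0: 8 = 2·4; sub 5 for 4: 2·5; = 10; G_1 = 10−1 = 9
step 1: 9 = 5 + 4; sub 6 for 5: 6 + 4; = 10; G_2 = 10−1 = 9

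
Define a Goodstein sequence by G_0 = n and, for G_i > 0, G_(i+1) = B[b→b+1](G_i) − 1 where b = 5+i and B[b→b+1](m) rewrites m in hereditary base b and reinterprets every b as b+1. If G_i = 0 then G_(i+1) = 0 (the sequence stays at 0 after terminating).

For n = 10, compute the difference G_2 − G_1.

i=0: 10 = 2·5 (b=5); 5→6: 2·6 = 12; 12−1 = 11
i=1: 11 = 6 + 5 (b=6); 6→7: 7 + 5 = 12; 12−1 = 11

0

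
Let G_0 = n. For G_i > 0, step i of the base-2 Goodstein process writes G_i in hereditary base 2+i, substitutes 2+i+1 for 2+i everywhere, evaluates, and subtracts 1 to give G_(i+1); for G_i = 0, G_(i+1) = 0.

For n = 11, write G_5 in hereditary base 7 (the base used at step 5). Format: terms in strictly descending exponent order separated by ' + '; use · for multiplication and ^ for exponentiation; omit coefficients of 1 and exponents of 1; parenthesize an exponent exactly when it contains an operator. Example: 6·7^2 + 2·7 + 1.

base 2: 11 = 2^(2 + 1) + 2 + 1; at 3: 3^(3 + 1) + 3 + 1 = 85; next = 84
base 3: 84 = 3^(3 + 1) + 3; at 4: 4^(4 + 1) + 4 = 1028; next = 1027
base 4: 1027 = 4^(4 + 1) + 3; at 5: 5^(5 + 1) + 3 = 15628; next = 15627
base 5: 15627 = 5^(5 + 1) + 2; at 6: 6^(6 + 1) + 2 = 279938; next = 279937
base 6: 279937 = 6^(6 + 1) + 1; at 7: 7^(7 + 1) + 1 = 5764802; next = 5764801

7^(7 + 1)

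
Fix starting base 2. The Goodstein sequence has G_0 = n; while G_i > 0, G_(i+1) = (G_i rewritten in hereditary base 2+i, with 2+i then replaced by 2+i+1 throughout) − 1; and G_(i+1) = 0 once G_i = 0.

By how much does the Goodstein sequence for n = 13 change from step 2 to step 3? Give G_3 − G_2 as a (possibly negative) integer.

step 0: 13 = 2^(2 + 1) + 2^2 + 1; sub 3 for 2: 3^(3 + 1) + 3^3 + 1; = 109; G_1 = 109−1 = 108
step 1: 108 = 3^(3 + 1) + 3^3; sub 4 for 3: 4^(4 + 1) + 4^4; = 1280; G_2 = 1280−1 = 1279
step 2: 1279 = 4^(4 + 1) + 3·4^3 + 3·4^2 + 3·4 + 3; sub 5 for 4: 5^(5 + 1) + 3·5^3 + 3·5^2 + 3·5 + 3; = 16093; G_3 = 16093−1 = 16092

14813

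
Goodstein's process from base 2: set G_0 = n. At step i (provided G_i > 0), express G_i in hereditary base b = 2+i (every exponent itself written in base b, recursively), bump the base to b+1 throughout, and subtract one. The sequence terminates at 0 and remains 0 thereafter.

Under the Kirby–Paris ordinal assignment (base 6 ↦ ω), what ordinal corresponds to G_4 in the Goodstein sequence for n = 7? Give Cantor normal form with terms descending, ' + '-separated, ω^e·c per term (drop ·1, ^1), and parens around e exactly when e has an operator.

ω^ω + 1

i=0: 7 = 2^2 + 2 + 1 (b=2); 2→3: 3^3 + 3 + 1 = 31; 31−1 = 30
i=1: 30 = 3^3 + 3 (b=3); 3→4: 4^4 + 4 = 260; 260−1 = 259
i=2: 259 = 4^4 + 3 (b=4); 4→5: 5^5 + 3 = 3128; 3128−1 = 3127
i=3: 3127 = 5^5 + 2 (b=5); 5→6: 6^6 + 2 = 46658; 46658−1 = 46657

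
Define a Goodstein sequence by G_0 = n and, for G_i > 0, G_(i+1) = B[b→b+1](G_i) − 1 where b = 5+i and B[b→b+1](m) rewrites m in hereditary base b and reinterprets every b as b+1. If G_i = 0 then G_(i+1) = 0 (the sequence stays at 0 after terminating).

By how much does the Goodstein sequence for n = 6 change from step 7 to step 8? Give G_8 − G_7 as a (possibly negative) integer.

[0] 6 ≡ 5 + 1 (base 5). Lift 6: 7. −1: 6.
[1] 6 ≡ 6 (base 6). Lift 7: 7. −1: 6.
[2] 6 ≡ 6 (base 7). Lift 8: 6. −1: 5.
[3] 5 ≡ 5 (base 8). Lift 9: 5. −1: 4.
[4] 4 ≡ 4 (base 9). Lift 10: 4. −1: 3.
[5] 3 ≡ 3 (base 10). Lift 11: 3. −1: 2.
[6] 2 ≡ 2 (base 11). Lift 12: 2. −1: 1.
[7] 1 ≡ 1 (base 12). Lift 13: 1. −1: 0.

-1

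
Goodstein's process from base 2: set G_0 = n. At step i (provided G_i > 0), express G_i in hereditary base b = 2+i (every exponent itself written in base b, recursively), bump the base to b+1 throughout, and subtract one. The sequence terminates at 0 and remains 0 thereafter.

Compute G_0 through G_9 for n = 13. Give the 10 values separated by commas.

(0) 13|_2 = 2^(2 + 1) + 2^2 + 1 ↦ 3^(3 + 1) + 3^3 + 1|_3 = 109 ⇒ 108
(1) 108|_3 = 3^(3 + 1) + 3^3 ↦ 4^(4 + 1) + 4^4|_4 = 1280 ⇒ 1279
(2) 1279|_4 = 4^(4 + 1) + 3·4^3 + 3·4^2 + 3·4 + 3 ↦ 5^(5 + 1) + 3·5^3 + 3·5^2 + 3·5 + 3|_5 = 16093 ⇒ 16092
(3) 16092|_5 = 5^(5 + 1) + 3·5^3 + 3·5^2 + 3·5 + 2 ↦ 6^(6 + 1) + 3·6^3 + 3·6^2 + 3·6 + 2|_6 = 280712 ⇒ 280711
(4) 280711|_6 = 6^(6 + 1) + 3·6^3 + 3·6^2 + 3·6 + 1 ↦ 7^(7 + 1) + 3·7^3 + 3·7^2 + 3·7 + 1|_7 = 5765999 ⇒ 5765998
(5) 5765998|_7 = 7^(7 + 1) + 3·7^3 + 3·7^2 + 3·7 ↦ 8^(8 + 1) + 3·8^3 + 3·8^2 + 3·8|_8 = 134219480 ⇒ 134219479
(6) 134219479|_8 = 8^(8 + 1) + 3·8^3 + 3·8^2 + 2·8 + 7 ↦ 9^(9 + 1) + 3·9^3 + 3·9^2 + 2·9 + 7|_9 = 3486786856 ⇒ 3486786855
(7) 3486786855|_9 = 9^(9 + 1) + 3·9^3 + 3·9^2 + 2·9 + 6 ↦ 10^(10 + 1) + 3·10^3 + 3·10^2 + 2·10 + 6|_10 = 100000003326 ⇒ 100000003325
(8) 100000003325|_10 = 10^(10 + 1) + 3·10^3 + 3·10^2 + 2·10 + 5 ↦ 11^(11 + 1) + 3·11^3 + 3·11^2 + 2·11 + 5|_11 = 3138428381104 ⇒ 3138428381103

13, 108, 1279, 16092, 280711, 5765998, 134219479, 3486786855, 100000003325, 3138428381103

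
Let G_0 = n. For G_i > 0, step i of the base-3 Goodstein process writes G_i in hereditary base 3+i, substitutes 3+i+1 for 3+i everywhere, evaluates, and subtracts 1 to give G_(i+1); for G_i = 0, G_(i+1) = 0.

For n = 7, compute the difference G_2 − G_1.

1

G_0 = 7. HB_3(7) = 2·3 + 1. Bump = 9. G_1 = 8.
G_1 = 8. HB_4(8) = 2·4. Bump = 10. G_2 = 9.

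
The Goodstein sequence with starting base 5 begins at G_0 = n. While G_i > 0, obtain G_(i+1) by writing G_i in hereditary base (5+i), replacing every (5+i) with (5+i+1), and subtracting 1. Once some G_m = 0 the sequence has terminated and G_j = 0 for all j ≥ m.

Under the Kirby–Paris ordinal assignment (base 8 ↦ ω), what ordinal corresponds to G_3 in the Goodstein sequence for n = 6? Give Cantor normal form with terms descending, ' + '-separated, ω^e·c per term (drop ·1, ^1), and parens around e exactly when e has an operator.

[0] 6 ≡ 5 + 1 (base 5). Lift 6: 7. −1: 6.
[1] 6 ≡ 6 (base 6). Lift 7: 7. −1: 6.
[2] 6 ≡ 6 (base 7). Lift 8: 6. −1: 5.
[3] 5 ≡ 5 (base 8). Lift 9: 5. −1: 4.

5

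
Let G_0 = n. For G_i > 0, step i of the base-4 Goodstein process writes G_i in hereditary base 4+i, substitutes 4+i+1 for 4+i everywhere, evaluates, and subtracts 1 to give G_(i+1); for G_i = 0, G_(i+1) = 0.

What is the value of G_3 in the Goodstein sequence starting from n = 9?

i=0: 9 = 2·4 + 1 (b=4); 4→5: 2·5 + 1 = 11; 11−1 = 10
i=1: 10 = 2·5 (b=5); 5→6: 2·6 = 12; 12−1 = 11
i=2: 11 = 6 + 5 (b=6); 6→7: 7 + 5 = 12; 12−1 = 11

11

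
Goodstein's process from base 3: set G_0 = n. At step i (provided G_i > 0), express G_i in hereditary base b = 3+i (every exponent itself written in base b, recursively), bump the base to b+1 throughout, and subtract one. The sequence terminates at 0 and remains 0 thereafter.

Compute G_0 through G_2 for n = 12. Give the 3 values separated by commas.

i=0: 12 = 3^2 + 3 (b=3); 3→4: 4^2 + 4 = 20; 20−1 = 19
i=1: 19 = 4^2 + 3 (b=4); 4→5: 5^2 + 3 = 28; 28−1 = 27

12, 19, 27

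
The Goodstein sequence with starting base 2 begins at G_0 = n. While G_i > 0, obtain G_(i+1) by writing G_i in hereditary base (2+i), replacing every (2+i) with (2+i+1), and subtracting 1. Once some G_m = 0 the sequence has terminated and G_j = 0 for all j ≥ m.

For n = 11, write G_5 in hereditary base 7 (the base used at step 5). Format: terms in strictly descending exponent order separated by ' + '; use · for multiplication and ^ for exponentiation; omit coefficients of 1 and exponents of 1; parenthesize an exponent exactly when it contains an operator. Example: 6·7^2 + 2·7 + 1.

step 0: 11 = 2^(2 + 1) + 2 + 1; sub 3 for 2: 3^(3 + 1) + 3 + 1; = 85; G_1 = 85−1 = 84
step 1: 84 = 3^(3 + 1) + 3; sub 4 for 3: 4^(4 + 1) + 4; = 1028; G_2 = 1028−1 = 1027
step 2: 1027 = 4^(4 + 1) + 3; sub 5 for 4: 5^(5 + 1) + 3; = 15628; G_3 = 15628−1 = 15627
step 3: 15627 = 5^(5 + 1) + 2; sub 6 for 5: 6^(6 + 1) + 2; = 279938; G_4 = 279938−1 = 279937
step 4: 279937 = 6^(6 + 1) + 1; sub 7 for 6: 7^(7 + 1) + 1; = 5764802; G_5 = 5764802−1 = 5764801
step 5: 5764801 = 7^(7 + 1); sub 8 for 7: 8^(8 + 1); = 134217728; G_6 = 134217728−1 = 134217727

7^(7 + 1)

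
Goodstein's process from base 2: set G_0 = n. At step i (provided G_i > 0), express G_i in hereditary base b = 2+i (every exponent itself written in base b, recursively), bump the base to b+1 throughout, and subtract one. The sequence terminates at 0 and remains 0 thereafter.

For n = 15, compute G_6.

[0] 15 ≡ 2^(2 + 1) + 2^2 + 2 + 1 (base 2). Lift 3: 112. −1: 111.
[1] 111 ≡ 3^(3 + 1) + 3^3 + 3 (base 3). Lift 4: 1284. −1: 1283.
[2] 1283 ≡ 4^(4 + 1) + 4^4 + 3 (base 4). Lift 5: 18753. −1: 18752.
[3] 18752 ≡ 5^(5 + 1) + 5^5 + 2 (base 5). Lift 6: 326594. −1: 326593.
[4] 326593 ≡ 6^(6 + 1) + 6^6 + 1 (base 6). Lift 7: 6588345. −1: 6588344.
[5] 6588344 ≡ 7^(7 + 1) + 7^7 (base 7). Lift 8: 150994944. −1: 150994943.

150994943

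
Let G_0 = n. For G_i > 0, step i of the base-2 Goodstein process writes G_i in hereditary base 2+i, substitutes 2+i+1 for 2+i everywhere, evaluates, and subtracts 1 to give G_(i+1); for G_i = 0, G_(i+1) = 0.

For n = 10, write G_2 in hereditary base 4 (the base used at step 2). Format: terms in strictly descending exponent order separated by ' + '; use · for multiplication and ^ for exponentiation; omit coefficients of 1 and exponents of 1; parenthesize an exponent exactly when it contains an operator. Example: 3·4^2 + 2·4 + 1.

i=0: 10 = 2^(2 + 1) + 2 (b=2); 2→3: 3^(3 + 1) + 3 = 84; 84−1 = 83
i=1: 83 = 3^(3 + 1) + 2 (b=3); 3→4: 4^(4 + 1) + 2 = 1026; 1026−1 = 1025

4^(4 + 1) + 1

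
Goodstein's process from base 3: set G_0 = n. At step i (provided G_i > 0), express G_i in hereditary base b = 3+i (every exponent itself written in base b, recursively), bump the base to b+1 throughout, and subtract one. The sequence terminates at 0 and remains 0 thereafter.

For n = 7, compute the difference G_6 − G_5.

G_0 = 7. HB_3(7) = 2·3 + 1. Bump = 9. G_1 = 8.
G_1 = 8. HB_4(8) = 2·4. Bump = 10. G_2 = 9.
G_2 = 9. HB_5(9) = 5 + 4. Bump = 10. G_3 = 9.
G_3 = 9. HB_6(9) = 6 + 3. Bump = 10. G_4 = 9.
G_4 = 9. HB_7(9) = 7 + 2. Bump = 10. G_5 = 9.
G_5 = 9. HB_8(9) = 8 + 1. Bump = 10. G_6 = 9.

0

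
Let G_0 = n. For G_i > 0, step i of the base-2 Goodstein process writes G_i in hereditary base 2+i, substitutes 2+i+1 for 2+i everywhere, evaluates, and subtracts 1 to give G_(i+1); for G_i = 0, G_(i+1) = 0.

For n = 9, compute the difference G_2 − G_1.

942

[0] 9 ≡ 2^(2 + 1) + 1 (base 2). Lift 3: 82. −1: 81.
[1] 81 ≡ 3^(3 + 1) (base 3). Lift 4: 1024. −1: 1023.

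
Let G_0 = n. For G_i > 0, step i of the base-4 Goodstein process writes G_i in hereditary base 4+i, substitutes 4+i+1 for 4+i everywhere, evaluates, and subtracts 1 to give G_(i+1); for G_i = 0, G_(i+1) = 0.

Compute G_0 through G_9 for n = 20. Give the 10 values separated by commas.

G_0=20  [base 4] 4^2 + 4  →[4↦5]→  5^2 + 5 = 30  −1 ⇒ G_1=29
G_1=29  [base 5] 5^2 + 4  →[5↦6]→  6^2 + 4 = 40  −1 ⇒ G_2=39
G_2=39  [base 6] 6^2 + 3  →[6↦7]→  7^2 + 3 = 52  −1 ⇒ G_3=51
G_3=51  [base 7] 7^2 + 2  →[7↦8]→  8^2 + 2 = 66  −1 ⇒ G_4=65
G_4=65  [base 8] 8^2 + 1  →[8↦9]→  9^2 + 1 = 82  −1 ⇒ G_5=81
G_5=81  [base 9] 9^2  →[9↦10]→  10^2 = 100  −1 ⇒ G_6=99
G_6=99  [base 10] 9·10 + 9  →[10↦11]→  9·11 + 9 = 108  −1 ⇒ G_7=107
G_7=107  [base 11] 9·11 + 8  →[11↦12]→  9·12 + 8 = 116  −1 ⇒ G_8=115
G_8=115  [base 12] 9·12 + 7  →[12↦13]→  9·13 + 7 = 124  −1 ⇒ G_9=123

20, 29, 39, 51, 65, 81, 99, 107, 115, 123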